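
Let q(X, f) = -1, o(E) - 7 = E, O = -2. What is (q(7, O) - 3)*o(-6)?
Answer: -4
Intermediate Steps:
o(E) = 7 + E
(q(7, O) - 3)*o(-6) = (-1 - 3)*(7 - 6) = -4*1 = -4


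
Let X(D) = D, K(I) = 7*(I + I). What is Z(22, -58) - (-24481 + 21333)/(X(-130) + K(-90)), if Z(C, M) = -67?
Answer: -48139/695 ≈ -69.265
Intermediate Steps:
K(I) = 14*I (K(I) = 7*(2*I) = 14*I)
Z(22, -58) - (-24481 + 21333)/(X(-130) + K(-90)) = -67 - (-24481 + 21333)/(-130 + 14*(-90)) = -67 - (-3148)/(-130 - 1260) = -67 - (-3148)/(-1390) = -67 - (-3148)*(-1)/1390 = -67 - 1*1574/695 = -67 - 1574/695 = -48139/695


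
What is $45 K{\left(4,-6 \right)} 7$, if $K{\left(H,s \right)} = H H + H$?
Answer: $6300$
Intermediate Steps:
$K{\left(H,s \right)} = H + H^{2}$ ($K{\left(H,s \right)} = H^{2} + H = H + H^{2}$)
$45 K{\left(4,-6 \right)} 7 = 45 \cdot 4 \left(1 + 4\right) 7 = 45 \cdot 4 \cdot 5 \cdot 7 = 45 \cdot 20 \cdot 7 = 900 \cdot 7 = 6300$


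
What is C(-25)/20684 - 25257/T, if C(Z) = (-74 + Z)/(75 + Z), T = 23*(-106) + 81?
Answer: 26120556057/2437609400 ≈ 10.716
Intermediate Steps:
T = -2357 (T = -2438 + 81 = -2357)
C(Z) = (-74 + Z)/(75 + Z)
C(-25)/20684 - 25257/T = ((-74 - 25)/(75 - 25))/20684 - 25257/(-2357) = (-99/50)*(1/20684) - 25257*(-1/2357) = ((1/50)*(-99))*(1/20684) + 25257/2357 = -99/50*1/20684 + 25257/2357 = -99/1034200 + 25257/2357 = 26120556057/2437609400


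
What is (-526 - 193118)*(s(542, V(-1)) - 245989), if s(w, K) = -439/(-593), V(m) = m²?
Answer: 28247051282472/593 ≈ 4.7634e+10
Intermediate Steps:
s(w, K) = 439/593 (s(w, K) = -439*(-1/593) = 439/593)
(-526 - 193118)*(s(542, V(-1)) - 245989) = (-526 - 193118)*(439/593 - 245989) = -193644*(-145871038/593) = 28247051282472/593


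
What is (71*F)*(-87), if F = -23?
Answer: 142071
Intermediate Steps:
(71*F)*(-87) = (71*(-23))*(-87) = -1633*(-87) = 142071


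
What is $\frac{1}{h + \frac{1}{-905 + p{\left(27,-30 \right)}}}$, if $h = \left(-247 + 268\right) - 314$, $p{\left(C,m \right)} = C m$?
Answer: $- \frac{1715}{502496} \approx -0.003413$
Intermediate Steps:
$h = -293$ ($h = 21 - 314 = -293$)
$\frac{1}{h + \frac{1}{-905 + p{\left(27,-30 \right)}}} = \frac{1}{-293 + \frac{1}{-905 + 27 \left(-30\right)}} = \frac{1}{-293 + \frac{1}{-905 - 810}} = \frac{1}{-293 + \frac{1}{-1715}} = \frac{1}{-293 - \frac{1}{1715}} = \frac{1}{- \frac{502496}{1715}} = - \frac{1715}{502496}$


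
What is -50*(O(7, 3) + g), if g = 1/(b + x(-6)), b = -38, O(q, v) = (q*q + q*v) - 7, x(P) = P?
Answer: -69275/22 ≈ -3148.9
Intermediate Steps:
O(q, v) = -7 + q² + q*v (O(q, v) = (q² + q*v) - 7 = -7 + q² + q*v)
g = -1/44 (g = 1/(-38 - 6) = 1/(-44) = -1/44 ≈ -0.022727)
-50*(O(7, 3) + g) = -50*((-7 + 7² + 7*3) - 1/44) = -50*((-7 + 49 + 21) - 1/44) = -50*(63 - 1/44) = -50*2771/44 = -69275/22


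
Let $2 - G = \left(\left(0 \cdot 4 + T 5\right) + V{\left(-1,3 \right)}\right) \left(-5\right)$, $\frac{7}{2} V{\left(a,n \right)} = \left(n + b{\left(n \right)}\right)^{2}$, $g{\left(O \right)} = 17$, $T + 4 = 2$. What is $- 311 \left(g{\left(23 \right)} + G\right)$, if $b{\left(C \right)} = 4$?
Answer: $-12129$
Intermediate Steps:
$T = -2$ ($T = -4 + 2 = -2$)
$V{\left(a,n \right)} = \frac{2 \left(4 + n\right)^{2}}{7}$ ($V{\left(a,n \right)} = \frac{2 \left(n + 4\right)^{2}}{7} = \frac{2 \left(4 + n\right)^{2}}{7}$)
$G = 22$ ($G = 2 - \left(\left(0 \cdot 4 - 10\right) + \frac{2 \left(4 + 3\right)^{2}}{7}\right) \left(-5\right) = 2 - \left(\left(0 - 10\right) + \frac{2 \cdot 7^{2}}{7}\right) \left(-5\right) = 2 - \left(-10 + \frac{2}{7} \cdot 49\right) \left(-5\right) = 2 - \left(-10 + 14\right) \left(-5\right) = 2 - 4 \left(-5\right) = 2 - -20 = 2 + 20 = 22$)
$- 311 \left(g{\left(23 \right)} + G\right) = - 311 \left(17 + 22\right) = \left(-311\right) 39 = -12129$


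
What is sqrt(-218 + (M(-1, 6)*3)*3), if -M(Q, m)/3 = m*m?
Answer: I*sqrt(1190) ≈ 34.496*I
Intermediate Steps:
M(Q, m) = -3*m**2 (M(Q, m) = -3*m*m = -3*m**2)
sqrt(-218 + (M(-1, 6)*3)*3) = sqrt(-218 + (-3*6**2*3)*3) = sqrt(-218 + (-3*36*3)*3) = sqrt(-218 - 108*3*3) = sqrt(-218 - 324*3) = sqrt(-218 - 972) = sqrt(-1190) = I*sqrt(1190)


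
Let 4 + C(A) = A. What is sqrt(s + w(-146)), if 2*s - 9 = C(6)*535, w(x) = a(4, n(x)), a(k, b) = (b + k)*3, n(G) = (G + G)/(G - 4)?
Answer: sqrt(55734)/10 ≈ 23.608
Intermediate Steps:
n(G) = 2*G/(-4 + G) (n(G) = (2*G)/(-4 + G) = 2*G/(-4 + G))
C(A) = -4 + A
a(k, b) = 3*b + 3*k
w(x) = 12 + 6*x/(-4 + x) (w(x) = 3*(2*x/(-4 + x)) + 3*4 = 6*x/(-4 + x) + 12 = 12 + 6*x/(-4 + x))
s = 1079/2 (s = 9/2 + ((-4 + 6)*535)/2 = 9/2 + (2*535)/2 = 9/2 + (1/2)*1070 = 9/2 + 535 = 1079/2 ≈ 539.50)
sqrt(s + w(-146)) = sqrt(1079/2 + 6*(-8 + 3*(-146))/(-4 - 146)) = sqrt(1079/2 + 6*(-8 - 438)/(-150)) = sqrt(1079/2 + 6*(-1/150)*(-446)) = sqrt(1079/2 + 446/25) = sqrt(27867/50) = sqrt(55734)/10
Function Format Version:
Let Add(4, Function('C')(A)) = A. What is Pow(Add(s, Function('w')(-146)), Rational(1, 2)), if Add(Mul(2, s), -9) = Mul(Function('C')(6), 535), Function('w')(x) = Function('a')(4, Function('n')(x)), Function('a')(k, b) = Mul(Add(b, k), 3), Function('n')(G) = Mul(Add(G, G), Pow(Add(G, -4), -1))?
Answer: Mul(Rational(1, 10), Pow(55734, Rational(1, 2))) ≈ 23.608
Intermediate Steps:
Function('n')(G) = Mul(2, G, Pow(Add(-4, G), -1)) (Function('n')(G) = Mul(Mul(2, G), Pow(Add(-4, G), -1)) = Mul(2, G, Pow(Add(-4, G), -1)))
Function('C')(A) = Add(-4, A)
Function('a')(k, b) = Add(Mul(3, b), Mul(3, k))
Function('w')(x) = Add(12, Mul(6, x, Pow(Add(-4, x), -1))) (Function('w')(x) = Add(Mul(3, Mul(2, x, Pow(Add(-4, x), -1))), Mul(3, 4)) = Add(Mul(6, x, Pow(Add(-4, x), -1)), 12) = Add(12, Mul(6, x, Pow(Add(-4, x), -1))))
s = Rational(1079, 2) (s = Add(Rational(9, 2), Mul(Rational(1, 2), Mul(Add(-4, 6), 535))) = Add(Rational(9, 2), Mul(Rational(1, 2), Mul(2, 535))) = Add(Rational(9, 2), Mul(Rational(1, 2), 1070)) = Add(Rational(9, 2), 535) = Rational(1079, 2) ≈ 539.50)
Pow(Add(s, Function('w')(-146)), Rational(1, 2)) = Pow(Add(Rational(1079, 2), Mul(6, Pow(Add(-4, -146), -1), Add(-8, Mul(3, -146)))), Rational(1, 2)) = Pow(Add(Rational(1079, 2), Mul(6, Pow(-150, -1), Add(-8, -438))), Rational(1, 2)) = Pow(Add(Rational(1079, 2), Mul(6, Rational(-1, 150), -446)), Rational(1, 2)) = Pow(Add(Rational(1079, 2), Rational(446, 25)), Rational(1, 2)) = Pow(Rational(27867, 50), Rational(1, 2)) = Mul(Rational(1, 10), Pow(55734, Rational(1, 2)))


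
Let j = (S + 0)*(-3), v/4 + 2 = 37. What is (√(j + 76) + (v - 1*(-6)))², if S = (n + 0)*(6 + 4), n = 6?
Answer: 21212 + 584*I*√26 ≈ 21212.0 + 2977.8*I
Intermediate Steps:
v = 140 (v = -8 + 4*37 = -8 + 148 = 140)
S = 60 (S = (6 + 0)*(6 + 4) = 6*10 = 60)
j = -180 (j = (60 + 0)*(-3) = 60*(-3) = -180)
(√(j + 76) + (v - 1*(-6)))² = (√(-180 + 76) + (140 - 1*(-6)))² = (√(-104) + (140 + 6))² = (2*I*√26 + 146)² = (146 + 2*I*√26)²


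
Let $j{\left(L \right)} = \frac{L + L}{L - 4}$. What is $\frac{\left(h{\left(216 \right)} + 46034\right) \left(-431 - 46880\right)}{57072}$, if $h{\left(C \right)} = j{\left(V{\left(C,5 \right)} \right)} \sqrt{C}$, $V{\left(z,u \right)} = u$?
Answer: $- \frac{1088957287}{28536} - \frac{236555 \sqrt{6}}{4756} \approx -38283.0$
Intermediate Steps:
$j{\left(L \right)} = \frac{2 L}{-4 + L}$
$h{\left(C \right)} = 10 \sqrt{C}$ ($h{\left(C \right)} = 2 \cdot 5 \frac{1}{-4 + 5} \sqrt{C} = 2 \cdot 5 \cdot 1^{-1} \sqrt{C} = 2 \cdot 5 \cdot 1 \sqrt{C} = 10 \sqrt{C}$)
$\frac{\left(h{\left(216 \right)} + 46034\right) \left(-431 - 46880\right)}{57072} = \frac{\left(10 \sqrt{216} + 46034\right) \left(-431 - 46880\right)}{57072} = \left(10 \cdot 6 \sqrt{6} + 46034\right) \left(-47311\right) \frac{1}{57072} = \left(60 \sqrt{6} + 46034\right) \left(-47311\right) \frac{1}{57072} = \left(46034 + 60 \sqrt{6}\right) \left(-47311\right) \frac{1}{57072} = \left(-2177914574 - 2838660 \sqrt{6}\right) \frac{1}{57072} = - \frac{1088957287}{28536} - \frac{236555 \sqrt{6}}{4756}$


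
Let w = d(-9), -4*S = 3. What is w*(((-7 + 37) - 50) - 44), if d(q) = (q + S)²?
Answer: -6084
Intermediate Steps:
S = -¾ (S = -¼*3 = -¾ ≈ -0.75000)
d(q) = (-¾ + q)² (d(q) = (q - ¾)² = (-¾ + q)²)
w = 1521/16 (w = (-3 + 4*(-9))²/16 = (-3 - 36)²/16 = (1/16)*(-39)² = (1/16)*1521 = 1521/16 ≈ 95.063)
w*(((-7 + 37) - 50) - 44) = 1521*(((-7 + 37) - 50) - 44)/16 = 1521*((30 - 50) - 44)/16 = 1521*(-20 - 44)/16 = (1521/16)*(-64) = -6084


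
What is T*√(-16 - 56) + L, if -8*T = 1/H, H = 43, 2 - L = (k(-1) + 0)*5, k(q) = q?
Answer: 7 - 3*I*√2/172 ≈ 7.0 - 0.024667*I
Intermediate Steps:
L = 7 (L = 2 - (-1 + 0)*5 = 2 - (-1)*5 = 2 - 1*(-5) = 2 + 5 = 7)
T = -1/344 (T = -⅛/43 = -⅛*1/43 = -1/344 ≈ -0.0029070)
T*√(-16 - 56) + L = -√(-16 - 56)/344 + 7 = -3*I*√2/172 + 7 = 7 - 3*I*√2/172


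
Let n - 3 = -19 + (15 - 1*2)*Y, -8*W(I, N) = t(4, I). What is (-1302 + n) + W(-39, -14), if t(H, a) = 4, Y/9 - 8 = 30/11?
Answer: -1395/22 ≈ -63.409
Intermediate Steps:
Y = 1062/11 (Y = 72 + 9*(30/11) = 72 + 270/11 = 1062/11 ≈ 96.545)
W(I, N) = -½ (W(I, N) = -⅛*4 = -½)
n = 13630/11 (n = 3 + (-19 + (15 - 1*2)*(1062/11)) = 3 + (-19 + (15 - 2)*(1062/11)) = 3 + (-19 + 13*(1062/11)) = 3 + (-19 + 13806/11) = 3 + 13597/11 = 13630/11 ≈ 1239.1)
(-1302 + n) + W(-39, -14) = (-1302 + 13630/11) - ½ = -692/11 - ½ = -1395/22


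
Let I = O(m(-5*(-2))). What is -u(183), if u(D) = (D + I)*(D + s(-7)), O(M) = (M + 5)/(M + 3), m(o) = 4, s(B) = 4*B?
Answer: -199950/7 ≈ -28564.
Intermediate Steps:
O(M) = (5 + M)/(3 + M)
I = 9/7 (I = (5 + 4)/(3 + 4) = 9/7 ≈ 1.2857)
u(D) = (-28 + D)*(9/7 + D) (u(D) = (D + 9/7)*(D + 4*(-7)) = (9/7 + D)*(D - 28) = (9/7 + D)*(-28 + D) = (-28 + D)*(9/7 + D))
-u(183) = -(-36 + 183² - 187/7*183) = -(-36 + 33489 - 34221/7) = -1*199950/7 = -199950/7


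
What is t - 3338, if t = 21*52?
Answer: -2246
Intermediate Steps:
t = 1092
t - 3338 = 1092 - 3338 = -2246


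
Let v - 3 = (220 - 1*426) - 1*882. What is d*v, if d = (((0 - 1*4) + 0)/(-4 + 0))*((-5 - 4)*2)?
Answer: 19530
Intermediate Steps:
d = -18 (d = (((0 - 4) + 0)/(-4))*(-9*2) = ((-4 + 0)*(-¼))*(-18) = -4*(-¼)*(-18) = 1*(-18) = -18)
v = -1085 (v = 3 + ((220 - 1*426) - 1*882) = 3 + ((220 - 426) - 882) = 3 + (-206 - 882) = 3 - 1088 = -1085)
d*v = -18*(-1085) = 19530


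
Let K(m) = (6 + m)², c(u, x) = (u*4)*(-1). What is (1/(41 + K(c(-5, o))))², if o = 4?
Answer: 1/514089 ≈ 1.9452e-6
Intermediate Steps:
c(u, x) = -4*u (c(u, x) = (4*u)*(-1) = -4*u)
(1/(41 + K(c(-5, o))))² = (1/(41 + (6 - 4*(-5))²))² = (1/(41 + (6 + 20)²))² = (1/(41 + 26²))² = (1/(41 + 676))² = (1/717)² = 1/514089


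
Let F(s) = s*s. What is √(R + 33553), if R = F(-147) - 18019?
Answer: 3*√4127 ≈ 192.73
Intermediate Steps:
F(s) = s²
R = 3590 (R = (-147)² - 18019 = 21609 - 18019 = 3590)
√(R + 33553) = √(3590 + 33553) = √37143 = 3*√4127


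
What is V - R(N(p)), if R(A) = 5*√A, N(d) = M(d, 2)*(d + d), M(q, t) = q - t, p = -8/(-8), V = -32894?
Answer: -32894 - 5*I*√2 ≈ -32894.0 - 7.0711*I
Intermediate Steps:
p = 1 (p = -8*(-⅛) = 1)
N(d) = 2*d*(-2 + d) (N(d) = (d - 1*2)*(d + d) = (d - 2)*(2*d) = (-2 + d)*(2*d) = 2*d*(-2 + d))
V - R(N(p)) = -32894 - 5*√(2*1*(-2 + 1)) = -32894 - 5*√(2*1*(-1)) = -32894 - 5*√(-2) = -32894 - 5*I*√2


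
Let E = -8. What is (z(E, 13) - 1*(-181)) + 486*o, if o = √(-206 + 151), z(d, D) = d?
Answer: 173 + 486*I*√55 ≈ 173.0 + 3604.3*I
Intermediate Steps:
o = I*√55 (o = √(-55) = I*√55 ≈ 7.4162*I)
(z(E, 13) - 1*(-181)) + 486*o = (-8 - 1*(-181)) + 486*(I*√55) = (-8 + 181) + 486*I*√55 = 173 + 486*I*√55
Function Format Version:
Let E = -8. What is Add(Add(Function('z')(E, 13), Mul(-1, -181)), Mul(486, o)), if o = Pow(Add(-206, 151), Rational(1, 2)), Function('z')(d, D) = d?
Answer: Add(173, Mul(486, I, Pow(55, Rational(1, 2)))) ≈ Add(173.00, Mul(3604.3, I))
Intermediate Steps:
o = Mul(I, Pow(55, Rational(1, 2))) (o = Pow(-55, Rational(1, 2)) = Mul(I, Pow(55, Rational(1, 2))) ≈ Mul(7.4162, I))
Add(Add(Function('z')(E, 13), Mul(-1, -181)), Mul(486, o)) = Add(Add(-8, Mul(-1, -181)), Mul(486, Mul(I, Pow(55, Rational(1, 2))))) = Add(Add(-8, 181), Mul(486, I, Pow(55, Rational(1, 2)))) = Add(173, Mul(486, I, Pow(55, Rational(1, 2))))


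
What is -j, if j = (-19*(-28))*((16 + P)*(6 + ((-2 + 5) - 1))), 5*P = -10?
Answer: -59584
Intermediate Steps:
P = -2 (P = (1/5)*(-10) = -2)
j = 59584 (j = (-19*(-28))*((16 - 2)*(6 + ((-2 + 5) - 1))) = 532*(14*(6 + (3 - 1))) = 532*(14*(6 + 2)) = 532*(14*8) = 532*112 = 59584)
-j = -1*59584 = -59584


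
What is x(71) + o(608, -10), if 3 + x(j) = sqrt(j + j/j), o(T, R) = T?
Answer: 605 + 6*sqrt(2) ≈ 613.49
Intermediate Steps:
x(j) = -3 + sqrt(1 + j) (x(j) = -3 + sqrt(j + j/j) = -3 + sqrt(j + 1) = -3 + sqrt(1 + j))
x(71) + o(608, -10) = (-3 + sqrt(1 + 71)) + 608 = (-3 + sqrt(72)) + 608 = (-3 + 6*sqrt(2)) + 608 = 605 + 6*sqrt(2)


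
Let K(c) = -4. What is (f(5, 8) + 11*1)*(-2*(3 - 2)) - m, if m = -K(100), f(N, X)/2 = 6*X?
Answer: -218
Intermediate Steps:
f(N, X) = 12*X (f(N, X) = 2*(6*X) = 12*X)
m = 4 (m = -1*(-4) = 4)
(f(5, 8) + 11*1)*(-2*(3 - 2)) - m = (12*8 + 11*1)*(-2*(3 - 2)) - 1*4 = (96 + 11)*(-2*1) - 4 = 107*(-2) - 4 = -214 - 4 = -218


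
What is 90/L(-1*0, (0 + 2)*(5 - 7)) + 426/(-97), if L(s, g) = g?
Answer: -5217/194 ≈ -26.892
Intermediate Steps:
90/L(-1*0, (0 + 2)*(5 - 7)) + 426/(-97) = 90/(((0 + 2)*(5 - 7))) + 426/(-97) = 90/((2*(-2))) + 426*(-1/97) = 90/(-4) - 426/97 = 90*(-1/4) - 426/97 = -45/2 - 426/97 = -5217/194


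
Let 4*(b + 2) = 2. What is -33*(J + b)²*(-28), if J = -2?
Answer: 11319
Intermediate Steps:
b = -3/2 (b = -2 + (¼)*2 = -2 + ½ = -3/2 ≈ -1.5000)
-33*(J + b)²*(-28) = -33*(-2 - 3/2)²*(-28) = -33*(-7/2)²*(-28) = -33*49/4*(-28) = -1617/4*(-28) = 11319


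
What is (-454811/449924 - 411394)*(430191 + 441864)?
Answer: -161414318598911685/449924 ≈ -3.5876e+11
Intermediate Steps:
(-454811/449924 - 411394)*(430191 + 441864) = (-454811*1/449924 - 411394)*872055 = (-454811/449924 - 411394)*872055 = -185096488867/449924*872055 = -161414318598911685/449924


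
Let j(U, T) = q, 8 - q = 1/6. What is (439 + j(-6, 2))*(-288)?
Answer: -128688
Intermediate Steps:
q = 47/6 (q = 8 - 1/6 = 47/6 ≈ 7.8333)
j(U, T) = 47/6
(439 + j(-6, 2))*(-288) = (439 + 47/6)*(-288) = (2681/6)*(-288) = -128688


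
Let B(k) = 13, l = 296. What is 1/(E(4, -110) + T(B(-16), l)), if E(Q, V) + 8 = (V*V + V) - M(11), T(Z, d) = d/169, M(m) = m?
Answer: 169/2023395 ≈ 8.3523e-5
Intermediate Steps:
T(Z, d) = d/169 (T(Z, d) = d*(1/169) = d/169)
E(Q, V) = -19 + V + V² (E(Q, V) = -8 + ((V*V + V) - 1*11) = -8 + ((V² + V) - 11) = -8 + ((V + V²) - 11) = -8 + (-11 + V + V²) = -19 + V + V²)
1/(E(4, -110) + T(B(-16), l)) = 1/((-19 - 110 + (-110)²) + (1/169)*296) = 1/((-19 - 110 + 12100) + 296/169) = 1/(11971 + 296/169) = 1/(2023395/169) = 169/2023395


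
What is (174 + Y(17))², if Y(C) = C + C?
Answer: 43264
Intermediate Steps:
Y(C) = 2*C
(174 + Y(17))² = (174 + 2*17)² = (174 + 34)² = 208² = 43264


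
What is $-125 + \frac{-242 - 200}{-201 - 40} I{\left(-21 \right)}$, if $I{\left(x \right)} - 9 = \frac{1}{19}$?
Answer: $- \frac{496351}{4579} \approx -108.4$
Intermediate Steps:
$I{\left(x \right)} = \frac{172}{19}$ ($I{\left(x \right)} = 9 + \frac{1}{19} = \frac{172}{19}$)
$-125 + \frac{-242 - 200}{-201 - 40} I{\left(-21 \right)} = -125 + \frac{-242 - 200}{-201 - 40} \cdot \frac{172}{19} = -125 + - \frac{442}{-241} \cdot \frac{172}{19} = -125 + \left(-442\right) \left(- \frac{1}{241}\right) \frac{172}{19} = -125 + \frac{442}{241} \cdot \frac{172}{19} = -125 + \frac{76024}{4579} = - \frac{496351}{4579}$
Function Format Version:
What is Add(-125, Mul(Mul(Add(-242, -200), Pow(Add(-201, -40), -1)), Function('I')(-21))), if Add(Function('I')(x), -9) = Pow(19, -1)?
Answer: Rational(-496351, 4579) ≈ -108.40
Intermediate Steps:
Function('I')(x) = Rational(172, 19) (Function('I')(x) = Add(9, Pow(19, -1)) = Add(9, Rational(1, 19)) = Rational(172, 19))
Add(-125, Mul(Mul(Add(-242, -200), Pow(Add(-201, -40), -1)), Function('I')(-21))) = Add(-125, Mul(Mul(Add(-242, -200), Pow(Add(-201, -40), -1)), Rational(172, 19))) = Add(-125, Mul(Mul(-442, Pow(-241, -1)), Rational(172, 19))) = Add(-125, Mul(Mul(-442, Rational(-1, 241)), Rational(172, 19))) = Add(-125, Mul(Rational(442, 241), Rational(172, 19))) = Add(-125, Rational(76024, 4579)) = Rational(-496351, 4579)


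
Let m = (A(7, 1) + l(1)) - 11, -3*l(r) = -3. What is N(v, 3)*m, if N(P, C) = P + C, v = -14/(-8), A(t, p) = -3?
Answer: -247/4 ≈ -61.750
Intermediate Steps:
l(r) = 1 (l(r) = -⅓*(-3) = 1)
v = 7/4 (v = -14*(-⅛) = 7/4 ≈ 1.7500)
N(P, C) = C + P
m = -13 (m = (-3 + 1) - 11 = -2 - 11 = -13)
N(v, 3)*m = (3 + 7/4)*(-13) = (19/4)*(-13) = -247/4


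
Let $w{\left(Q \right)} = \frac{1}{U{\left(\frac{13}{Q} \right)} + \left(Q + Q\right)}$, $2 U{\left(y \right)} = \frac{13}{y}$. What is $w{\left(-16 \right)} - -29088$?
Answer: $\frac{1163519}{40} \approx 29088.0$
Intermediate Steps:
$U{\left(y \right)} = \frac{13}{2 y}$ ($U{\left(y \right)} = \frac{13 \frac{1}{y}}{2} = \frac{13}{2 y}$)
$w{\left(Q \right)} = \frac{2}{5 Q}$ ($w{\left(Q \right)} = \frac{1}{\frac{13}{2 \frac{13}{Q}} + \left(Q + Q\right)} = \frac{1}{\frac{13 \frac{Q}{13}}{2} + 2 Q} = \frac{1}{\frac{Q}{2} + 2 Q} = \frac{1}{\frac{5}{2} Q} = \frac{2}{5 Q}$)
$w{\left(-16 \right)} - -29088 = \frac{2}{5 \left(-16\right)} - -29088 = \frac{2}{5} \left(- \frac{1}{16}\right) + 29088 = - \frac{1}{40} + 29088 = \frac{1163519}{40}$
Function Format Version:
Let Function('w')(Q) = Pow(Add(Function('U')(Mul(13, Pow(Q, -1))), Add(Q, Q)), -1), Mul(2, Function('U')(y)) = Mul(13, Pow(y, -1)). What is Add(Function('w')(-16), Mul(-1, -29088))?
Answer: Rational(1163519, 40) ≈ 29088.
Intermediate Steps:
Function('U')(y) = Mul(Rational(13, 2), Pow(y, -1)) (Function('U')(y) = Mul(Rational(1, 2), Mul(13, Pow(y, -1))) = Mul(Rational(13, 2), Pow(y, -1)))
Function('w')(Q) = Mul(Rational(2, 5), Pow(Q, -1)) (Function('w')(Q) = Pow(Add(Mul(Rational(13, 2), Pow(Mul(13, Pow(Q, -1)), -1)), Add(Q, Q)), -1) = Pow(Add(Mul(Rational(13, 2), Mul(Rational(1, 13), Q)), Mul(2, Q)), -1) = Pow(Add(Mul(Rational(1, 2), Q), Mul(2, Q)), -1) = Pow(Mul(Rational(5, 2), Q), -1) = Mul(Rational(2, 5), Pow(Q, -1)))
Add(Function('w')(-16), Mul(-1, -29088)) = Add(Mul(Rational(2, 5), Pow(-16, -1)), Mul(-1, -29088)) = Add(Mul(Rational(2, 5), Rational(-1, 16)), 29088) = Add(Rational(-1, 40), 29088) = Rational(1163519, 40)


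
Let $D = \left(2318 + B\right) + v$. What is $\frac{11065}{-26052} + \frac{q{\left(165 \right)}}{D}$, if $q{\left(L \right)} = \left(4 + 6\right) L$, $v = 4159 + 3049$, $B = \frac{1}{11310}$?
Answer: $- \frac{705963311965}{2806818017172} \approx -0.25152$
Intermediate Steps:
$B = \frac{1}{11310} \approx 8.8417 \cdot 10^{-5}$
$v = 7208$
$q{\left(L \right)} = 10 L$
$D = \frac{107739061}{11310}$ ($D = \left(2318 + \frac{1}{11310}\right) + 7208 = \frac{26216581}{11310} + 7208 = \frac{107739061}{11310} \approx 9526.0$)
$\frac{11065}{-26052} + \frac{q{\left(165 \right)}}{D} = \frac{11065}{-26052} + \frac{10 \cdot 165}{\frac{107739061}{11310}} = 11065 \left(- \frac{1}{26052}\right) + 1650 \cdot \frac{11310}{107739061} = - \frac{11065}{26052} + \frac{18661500}{107739061} = - \frac{705963311965}{2806818017172}$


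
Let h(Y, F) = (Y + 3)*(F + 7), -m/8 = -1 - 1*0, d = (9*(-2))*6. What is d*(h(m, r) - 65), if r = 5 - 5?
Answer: -1296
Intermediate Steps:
d = -108 (d = -18*6 = -108)
r = 0
m = 8 (m = -8*(-1 - 1*0) = -8*(-1 + 0) = -8*(-1) = 8)
h(Y, F) = (3 + Y)*(7 + F)
d*(h(m, r) - 65) = -108*((21 + 3*0 + 7*8 + 0*8) - 65) = -108*((21 + 0 + 56 + 0) - 65) = -108*(77 - 65) = -108*12 = -1296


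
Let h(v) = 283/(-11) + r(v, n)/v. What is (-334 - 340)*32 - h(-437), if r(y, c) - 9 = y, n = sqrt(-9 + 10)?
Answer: -103558413/4807 ≈ -21543.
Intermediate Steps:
n = 1 (n = sqrt(1) = 1)
r(y, c) = 9 + y
h(v) = -283/11 + (9 + v)/v (h(v) = 283/(-11) + (9 + v)/v = 283*(-1/11) + (9 + v)/v = -283/11 + (9 + v)/v)
(-334 - 340)*32 - h(-437) = (-334 - 340)*32 - (-272/11 + 9/(-437)) = -674*32 - (-272/11 + 9*(-1/437)) = -21568 - (-272/11 - 9/437) = -21568 - 1*(-118963/4807) = -21568 + 118963/4807 = -103558413/4807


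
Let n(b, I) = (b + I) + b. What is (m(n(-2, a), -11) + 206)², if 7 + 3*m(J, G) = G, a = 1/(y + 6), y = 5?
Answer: 40000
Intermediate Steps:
a = 1/11 (a = 1/(5 + 6) = 1/11 ≈ 0.090909)
n(b, I) = I + 2*b (n(b, I) = (I + b) + b = I + 2*b)
m(J, G) = -7/3 + G/3
(m(n(-2, a), -11) + 206)² = ((-7/3 + (⅓)*(-11)) + 206)² = ((-7/3 - 11/3) + 206)² = (-6 + 206)² = 200² = 40000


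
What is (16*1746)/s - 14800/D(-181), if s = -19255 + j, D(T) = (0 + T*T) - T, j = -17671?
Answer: -366693128/304104073 ≈ -1.2058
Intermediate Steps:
D(T) = T² - T (D(T) = (0 + T²) - T = T² - T)
s = -36926 (s = -19255 - 17671 = -36926)
(16*1746)/s - 14800/D(-181) = (16*1746)/(-36926) - 14800*(-1/(181*(-1 - 181))) = 27936*(-1/36926) - 14800/((-181*(-182))) = -13968/18463 - 14800/32942 = -13968/18463 - 14800*1/32942 = -13968/18463 - 7400/16471 = -366693128/304104073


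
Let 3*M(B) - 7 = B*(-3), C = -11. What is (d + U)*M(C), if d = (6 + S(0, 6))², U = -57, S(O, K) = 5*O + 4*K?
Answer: 11240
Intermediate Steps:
S(O, K) = 4*K + 5*O
M(B) = 7/3 - B (M(B) = 7/3 + (B*(-3))/3 = 7/3 + (-3*B)/3 = 7/3 - B)
d = 900 (d = (6 + (4*6 + 5*0))² = (6 + (24 + 0))² = (6 + 24)² = 30² = 900)
(d + U)*M(C) = (900 - 57)*(7/3 - 1*(-11)) = 843*(7/3 + 11) = 843*(40/3) = 11240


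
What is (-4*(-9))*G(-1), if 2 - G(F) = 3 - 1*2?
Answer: 36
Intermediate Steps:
G(F) = 1 (G(F) = 2 - (3 - 1*2) = 2 - (3 - 2) = 2 - 1*1 = 2 - 1 = 1)
(-4*(-9))*G(-1) = -4*(-9)*1 = 36*1 = 36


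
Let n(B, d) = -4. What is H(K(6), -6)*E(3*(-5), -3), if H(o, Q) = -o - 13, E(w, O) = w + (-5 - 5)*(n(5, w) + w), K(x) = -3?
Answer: -1750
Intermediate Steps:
E(w, O) = 40 - 9*w (E(w, O) = w + (-5 - 5)*(-4 + w) = w - 10*(-4 + w) = w + (40 - 10*w) = 40 - 9*w)
H(o, Q) = -13 - o
H(K(6), -6)*E(3*(-5), -3) = (-13 - 1*(-3))*(40 - 27*(-5)) = (-13 + 3)*(40 - 9*(-15)) = -10*(40 + 135) = -10*175 = -1750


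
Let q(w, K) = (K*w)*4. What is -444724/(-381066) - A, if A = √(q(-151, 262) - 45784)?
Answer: 31766/27219 - 16*I*√797 ≈ 1.1671 - 451.7*I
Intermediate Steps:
q(w, K) = 4*K*w
A = 16*I*√797 (A = √(4*262*(-151) - 45784) = √(-158248 - 45784) = √(-204032) = 16*I*√797 ≈ 451.7*I)
-444724/(-381066) - A = -444724/(-381066) - 16*I*√797 = -444724*(-1/381066) - 16*I*√797 = 31766/27219 - 16*I*√797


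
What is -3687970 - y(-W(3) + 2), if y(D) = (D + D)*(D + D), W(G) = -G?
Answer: -3688070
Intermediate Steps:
y(D) = 4*D**2 (y(D) = (2*D)*(2*D) = 4*D**2)
-3687970 - y(-W(3) + 2) = -3687970 - 4*(-(-1)*3 + 2)**2 = -3687970 - 4*(-1*(-3) + 2)**2 = -3687970 - 4*(3 + 2)**2 = -3687970 - 4*5**2 = -3687970 - 4*25 = -3687970 - 1*100 = -3687970 - 100 = -3688070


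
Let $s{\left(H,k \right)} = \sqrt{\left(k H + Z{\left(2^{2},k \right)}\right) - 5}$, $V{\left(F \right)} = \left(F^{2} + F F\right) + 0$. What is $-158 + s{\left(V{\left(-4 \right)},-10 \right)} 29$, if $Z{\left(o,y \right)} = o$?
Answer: $-158 + 29 i \sqrt{321} \approx -158.0 + 519.58 i$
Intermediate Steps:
$V{\left(F \right)} = 2 F^{2}$ ($V{\left(F \right)} = \left(F^{2} + F^{2}\right) + 0 = 2 F^{2} + 0 = 2 F^{2}$)
$s{\left(H,k \right)} = \sqrt{-1 + H k}$ ($s{\left(H,k \right)} = \sqrt{\left(k H + 2^{2}\right) - 5} = \sqrt{\left(H k + 4\right) - 5} = \sqrt{\left(4 + H k\right) - 5} = \sqrt{-1 + H k}$)
$-158 + s{\left(V{\left(-4 \right)},-10 \right)} 29 = -158 + \sqrt{-1 + 2 \left(-4\right)^{2} \left(-10\right)} 29 = -158 + \sqrt{-1 + 2 \cdot 16 \left(-10\right)} 29 = -158 + \sqrt{-1 + 32 \left(-10\right)} 29 = -158 + \sqrt{-1 - 320} \cdot 29 = -158 + \sqrt{-321} \cdot 29 = -158 + i \sqrt{321} \cdot 29 = -158 + 29 i \sqrt{321}$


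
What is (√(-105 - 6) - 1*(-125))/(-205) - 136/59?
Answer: -7051/2419 - I*√111/205 ≈ -2.9148 - 0.051393*I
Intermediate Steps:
(√(-105 - 6) - 1*(-125))/(-205) - 136/59 = (√(-111) + 125)*(-1/205) - 136*1/59 = (I*√111 + 125)*(-1/205) - 136/59 = (125 + I*√111)*(-1/205) - 136/59 = (-25/41 - I*√111/205) - 136/59 = -7051/2419 - I*√111/205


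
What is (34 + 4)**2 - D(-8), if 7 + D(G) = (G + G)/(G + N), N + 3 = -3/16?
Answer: 259473/179 ≈ 1449.6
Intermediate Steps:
N = -51/16 (N = -3 - 3/16 = -51/16 ≈ -3.1875)
D(G) = -7 + 2*G/(-51/16 + G) (D(G) = -7 + (G + G)/(G - 51/16) = -7 + (2*G)/(-51/16 + G) = -7 + 2*G/(-51/16 + G))
(34 + 4)**2 - D(-8) = (34 + 4)**2 - (357 - 80*(-8))/(-51 + 16*(-8)) = 38**2 - (357 + 640)/(-51 - 128) = 1444 - 997/(-179) = 1444 - (-1)*997/179 = 1444 - 1*(-997/179) = 1444 + 997/179 = 259473/179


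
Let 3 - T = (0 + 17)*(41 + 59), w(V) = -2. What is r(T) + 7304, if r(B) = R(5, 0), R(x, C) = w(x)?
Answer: 7302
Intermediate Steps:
R(x, C) = -2
T = -1697 (T = 3 - (0 + 17)*(41 + 59) = 3 - 17*100 = 3 - 1*1700 = 3 - 1700 = -1697)
r(B) = -2
r(T) + 7304 = -2 + 7304 = 7302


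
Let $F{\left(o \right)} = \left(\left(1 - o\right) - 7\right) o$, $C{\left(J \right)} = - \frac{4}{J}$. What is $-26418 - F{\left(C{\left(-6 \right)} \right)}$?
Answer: $- \frac{237722}{9} \approx -26414.0$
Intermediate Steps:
$F{\left(o \right)} = o \left(-6 - o\right)$ ($F{\left(o \right)} = \left(-6 - o\right) o = o \left(-6 - o\right)$)
$-26418 - F{\left(C{\left(-6 \right)} \right)} = -26418 - - - \frac{4}{-6} \left(6 - \frac{4}{-6}\right) = -26418 - - \left(-4\right) \left(- \frac{1}{6}\right) \left(6 - - \frac{2}{3}\right) = -26418 - \left(-1\right) \frac{2}{3} \left(6 + \frac{2}{3}\right) = -26418 - \left(-1\right) \frac{2}{3} \cdot \frac{20}{3} = -26418 - - \frac{40}{9} = -26418 + \frac{40}{9} = - \frac{237722}{9}$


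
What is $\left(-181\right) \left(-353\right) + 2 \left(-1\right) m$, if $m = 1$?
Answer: $63891$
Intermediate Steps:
$\left(-181\right) \left(-353\right) + 2 \left(-1\right) m = \left(-181\right) \left(-353\right) + 2 \left(-1\right) 1 = 63893 - 2 = 63891$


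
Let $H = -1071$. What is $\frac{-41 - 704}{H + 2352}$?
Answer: $- \frac{745}{1281} \approx -0.58158$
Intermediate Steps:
$\frac{-41 - 704}{H + 2352} = \frac{-41 - 704}{-1071 + 2352} = - \frac{745}{1281}$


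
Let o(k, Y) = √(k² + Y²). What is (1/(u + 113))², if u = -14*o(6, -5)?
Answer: (113 - 14*√61)⁻² ≈ 0.074794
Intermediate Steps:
o(k, Y) = √(Y² + k²)
u = -14*√61 (u = -14*√((-5)² + 6²) = -14*√(25 + 36) = -14*√61 ≈ -109.34)
(1/(u + 113))² = (1/(-14*√61 + 113))² = (1/(113 - 14*√61))² = (113 - 14*√61)⁻²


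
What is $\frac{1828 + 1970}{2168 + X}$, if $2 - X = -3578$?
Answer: $\frac{633}{958} \approx 0.66075$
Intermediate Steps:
$X = 3580$ ($X = 2 - -3578 = 2 + 3578 = 3580$)
$\frac{1828 + 1970}{2168 + X} = \frac{1828 + 1970}{2168 + 3580} = \frac{3798}{5748} = 3798 \cdot \frac{1}{5748} = \frac{633}{958}$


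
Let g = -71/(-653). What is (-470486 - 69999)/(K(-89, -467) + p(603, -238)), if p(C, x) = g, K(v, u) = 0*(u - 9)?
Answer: -352936705/71 ≈ -4.9709e+6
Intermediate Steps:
K(v, u) = 0 (K(v, u) = 0*(-9 + u) = 0)
g = 71/653 (g = -71*(-1/653) = 71/653 ≈ 0.10873)
p(C, x) = 71/653
(-470486 - 69999)/(K(-89, -467) + p(603, -238)) = (-470486 - 69999)/(0 + 71/653) = -540485/71/653 = -540485*653/71 = -352936705/71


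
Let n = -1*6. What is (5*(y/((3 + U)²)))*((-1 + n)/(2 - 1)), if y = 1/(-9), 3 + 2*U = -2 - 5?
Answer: 35/36 ≈ 0.97222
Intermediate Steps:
U = -5 (U = -3/2 + (-2 - 5)/2 = -3/2 + (½)*(-7) = -3/2 - 7/2 = -5)
y = -⅑ ≈ -0.11111
n = -6
(5*(y/((3 + U)²)))*((-1 + n)/(2 - 1)) = (5*(-1/(9*(3 - 5)²)))*((-1 - 6)/(2 - 1)) = (5*(-1/(9*((-2)²))))*(-7/1) = (5*(-⅑/4))*(-7*1) = (5*(-⅑*¼))*(-7) = (5*(-1/36))*(-7) = -5/36*(-7) = 35/36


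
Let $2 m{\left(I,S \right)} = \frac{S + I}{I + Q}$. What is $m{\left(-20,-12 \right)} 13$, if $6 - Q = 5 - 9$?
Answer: $\frac{104}{5} \approx 20.8$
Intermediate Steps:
$Q = 10$ ($Q = 6 - \left(5 - 9\right) = 6 - -4 = 6 + 4 = 10$)
$m{\left(I,S \right)} = \frac{I + S}{2 \left(10 + I\right)}$ ($m{\left(I,S \right)} = \frac{\left(S + I\right) \frac{1}{I + 10}}{2} = \frac{\left(I + S\right) \frac{1}{10 + I}}{2} = \frac{\frac{1}{10 + I} \left(I + S\right)}{2} = \frac{I + S}{2 \left(10 + I\right)}$)
$m{\left(-20,-12 \right)} 13 = \frac{-20 - 12}{2 \left(10 - 20\right)} 13 = \frac{1}{2} \frac{1}{-10} \left(-32\right) 13 = \frac{1}{2} \left(- \frac{1}{10}\right) \left(-32\right) 13 = \frac{8}{5} \cdot 13 = \frac{104}{5}$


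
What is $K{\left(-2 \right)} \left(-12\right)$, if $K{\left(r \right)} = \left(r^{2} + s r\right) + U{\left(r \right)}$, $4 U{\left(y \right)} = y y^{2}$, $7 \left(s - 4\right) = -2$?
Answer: $\frac{456}{7} \approx 65.143$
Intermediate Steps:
$s = \frac{26}{7}$ ($s = 4 + \frac{1}{7} \left(-2\right) = 4 - \frac{2}{7} = \frac{26}{7} \approx 3.7143$)
$U{\left(y \right)} = \frac{y^{3}}{4}$ ($U{\left(y \right)} = \frac{y y^{2}}{4} = \frac{y^{3}}{4}$)
$K{\left(r \right)} = r^{2} + \frac{r^{3}}{4} + \frac{26 r}{7}$ ($K{\left(r \right)} = \left(r^{2} + \frac{26 r}{7}\right) + \frac{r^{3}}{4} = r^{2} + \frac{r^{3}}{4} + \frac{26 r}{7}$)
$K{\left(-2 \right)} \left(-12\right) = \frac{1}{28} \left(-2\right) \left(104 + 7 \left(-2\right)^{2} + 28 \left(-2\right)\right) \left(-12\right) = \frac{1}{28} \left(-2\right) \left(104 + 7 \cdot 4 - 56\right) \left(-12\right) = \frac{1}{28} \left(-2\right) \left(104 + 28 - 56\right) \left(-12\right) = \frac{1}{28} \left(-2\right) 76 \left(-12\right) = \left(- \frac{38}{7}\right) \left(-12\right) = \frac{456}{7}$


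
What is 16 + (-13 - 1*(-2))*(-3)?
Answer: 49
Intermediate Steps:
16 + (-13 - 1*(-2))*(-3) = 16 + (-13 + 2)*(-3) = 16 - 11*(-3) = 16 + 33 = 49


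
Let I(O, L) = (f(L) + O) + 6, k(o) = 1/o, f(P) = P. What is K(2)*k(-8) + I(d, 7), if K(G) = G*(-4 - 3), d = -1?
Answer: 55/4 ≈ 13.750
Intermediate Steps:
K(G) = -7*G (K(G) = G*(-7) = -7*G)
I(O, L) = 6 + L + O (I(O, L) = (L + O) + 6 = 6 + L + O)
K(2)*k(-8) + I(d, 7) = -7*2/(-8) + (6 + 7 - 1) = -14*(-1/8) + 12 = 7/4 + 12 = 55/4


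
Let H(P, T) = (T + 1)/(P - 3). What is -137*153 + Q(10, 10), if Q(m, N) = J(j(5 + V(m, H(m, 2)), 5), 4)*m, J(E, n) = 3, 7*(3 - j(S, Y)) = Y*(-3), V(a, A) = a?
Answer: -20931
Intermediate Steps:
H(P, T) = (1 + T)/(-3 + P)
j(S, Y) = 3 + 3*Y/7 (j(S, Y) = 3 - Y*(-3)/7 = 3 - (-3)*Y/7 = 3 + 3*Y/7)
Q(m, N) = 3*m
-137*153 + Q(10, 10) = -137*153 + 3*10 = -20961 + 30 = -20931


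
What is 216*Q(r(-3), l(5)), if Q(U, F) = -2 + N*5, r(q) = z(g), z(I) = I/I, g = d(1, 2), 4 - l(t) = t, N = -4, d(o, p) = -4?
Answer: -4752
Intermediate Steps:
l(t) = 4 - t
g = -4
z(I) = 1
r(q) = 1
Q(U, F) = -22 (Q(U, F) = -2 - 4*5 = -2 - 20 = -22)
216*Q(r(-3), l(5)) = 216*(-22) = -4752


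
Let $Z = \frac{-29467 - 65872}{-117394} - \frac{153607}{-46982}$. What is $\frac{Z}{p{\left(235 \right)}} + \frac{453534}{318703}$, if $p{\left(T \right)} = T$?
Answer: $\frac{148752280538015822}{103269345310666535} \approx 1.4404$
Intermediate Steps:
$Z = \frac{5627939264}{1378851227}$ ($Z = \left(-29467 - 65872\right) \left(- \frac{1}{117394}\right) - - \frac{153607}{46982} = \left(-95339\right) \left(- \frac{1}{117394}\right) + \frac{153607}{46982} = \frac{95339}{117394} + \frac{153607}{46982} = \frac{5627939264}{1378851227} \approx 4.0816$)
$\frac{Z}{p{\left(235 \right)}} + \frac{453534}{318703} = \frac{5627939264}{1378851227 \cdot 235} + \frac{453534}{318703} = \frac{5627939264}{1378851227} \cdot \frac{1}{235} + 453534 \cdot \frac{1}{318703} = \frac{5627939264}{324030038345} + \frac{453534}{318703} = \frac{148752280538015822}{103269345310666535}$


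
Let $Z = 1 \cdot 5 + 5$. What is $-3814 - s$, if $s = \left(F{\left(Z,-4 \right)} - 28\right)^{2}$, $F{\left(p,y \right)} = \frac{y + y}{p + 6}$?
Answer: $- \frac{18505}{4} \approx -4626.3$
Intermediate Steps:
$Z = 10$ ($Z = 5 + 5 = 10$)
$F{\left(p,y \right)} = \frac{2 y}{6 + p}$
$s = \frac{3249}{4}$ ($s = \left(2 \left(-4\right) \frac{1}{6 + 10} - 28\right)^{2} = \left(2 \left(-4\right) \frac{1}{16} - 28\right)^{2} = \left(- \frac{1}{2} - 28\right)^{2} = \left(- \frac{57}{2}\right)^{2} = \frac{3249}{4} \approx 812.25$)
$-3814 - s = -3814 - \frac{3249}{4} = - \frac{18505}{4}$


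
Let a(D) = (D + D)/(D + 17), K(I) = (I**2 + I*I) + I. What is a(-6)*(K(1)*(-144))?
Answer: 5184/11 ≈ 471.27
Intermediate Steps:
K(I) = I + 2*I**2 (K(I) = (I**2 + I**2) + I = 2*I**2 + I = I + 2*I**2)
a(D) = 2*D/(17 + D) (a(D) = (2*D)/(17 + D) = 2*D/(17 + D))
a(-6)*(K(1)*(-144)) = (2*(-6)/(17 - 6))*((1*(1 + 2*1))*(-144)) = (2*(-6)/11)*((1*(1 + 2))*(-144)) = (2*(-6)*(1/11))*((1*3)*(-144)) = -36*(-144)/11 = -12/11*(-432) = 5184/11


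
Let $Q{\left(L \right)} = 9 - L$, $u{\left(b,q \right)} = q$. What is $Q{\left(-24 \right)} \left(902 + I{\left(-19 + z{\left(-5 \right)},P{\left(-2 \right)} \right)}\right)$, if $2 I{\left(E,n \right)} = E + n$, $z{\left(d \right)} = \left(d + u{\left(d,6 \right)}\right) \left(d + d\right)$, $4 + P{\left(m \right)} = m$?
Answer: $\frac{58377}{2} \approx 29189.0$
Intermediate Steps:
$P{\left(m \right)} = -4 + m$
$z{\left(d \right)} = 2 d \left(6 + d\right)$ ($z{\left(d \right)} = \left(d + 6\right) \left(d + d\right) = \left(6 + d\right) 2 d = 2 d \left(6 + d\right)$)
$I{\left(E,n \right)} = \frac{E}{2} + \frac{n}{2}$ ($I{\left(E,n \right)} = \frac{E + n}{2} = \frac{E}{2} + \frac{n}{2}$)
$Q{\left(-24 \right)} \left(902 + I{\left(-19 + z{\left(-5 \right)},P{\left(-2 \right)} \right)}\right) = \left(9 - -24\right) \left(902 + \left(\frac{-19 + 2 \left(-5\right) \left(6 - 5\right)}{2} + \frac{-4 - 2}{2}\right)\right) = \left(9 + 24\right) \left(902 + \left(\frac{-19 + 2 \left(-5\right) 1}{2} + \frac{1}{2} \left(-6\right)\right)\right) = 33 \left(902 + \left(\frac{-19 - 10}{2} - 3\right)\right) = 33 \left(902 + \left(\frac{1}{2} \left(-29\right) - 3\right)\right) = 33 \left(902 - \frac{35}{2}\right) = 33 \cdot \frac{1769}{2} = \frac{58377}{2}$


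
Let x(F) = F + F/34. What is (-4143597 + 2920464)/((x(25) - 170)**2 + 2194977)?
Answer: -471313916/853817479 ≈ -0.55201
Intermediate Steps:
x(F) = 35*F/34 (x(F) = F + F*(1/34) = F + F/34 = 35*F/34)
(-4143597 + 2920464)/((x(25) - 170)**2 + 2194977) = (-4143597 + 2920464)/(((35/34)*25 - 170)**2 + 2194977) = -1223133/((875/34 - 170)**2 + 2194977) = -1223133/((-4905/34)**2 + 2194977) = -1223133/(24059025/1156 + 2194977) = -1223133/2561452437/1156 = -1223133*1156/2561452437 = -471313916/853817479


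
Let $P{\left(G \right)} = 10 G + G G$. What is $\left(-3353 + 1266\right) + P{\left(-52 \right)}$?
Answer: $97$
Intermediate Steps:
$P{\left(G \right)} = G^{2} + 10 G$ ($P{\left(G \right)} = 10 G + G^{2} = G^{2} + 10 G$)
$\left(-3353 + 1266\right) + P{\left(-52 \right)} = \left(-3353 + 1266\right) - 52 \left(10 - 52\right) = -2087 - -2184 = -2087 + 2184 = 97$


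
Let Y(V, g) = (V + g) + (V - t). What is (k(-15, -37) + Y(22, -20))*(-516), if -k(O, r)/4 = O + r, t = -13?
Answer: -126420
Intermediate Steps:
k(O, r) = -4*O - 4*r (k(O, r) = -4*(O + r) = -4*O - 4*r)
Y(V, g) = 13 + g + 2*V (Y(V, g) = (V + g) + (V - 1*(-13)) = (V + g) + (V + 13) = (V + g) + (13 + V) = 13 + g + 2*V)
(k(-15, -37) + Y(22, -20))*(-516) = ((-4*(-15) - 4*(-37)) + (13 - 20 + 2*22))*(-516) = ((60 + 148) + (13 - 20 + 44))*(-516) = (208 + 37)*(-516) = 245*(-516) = -126420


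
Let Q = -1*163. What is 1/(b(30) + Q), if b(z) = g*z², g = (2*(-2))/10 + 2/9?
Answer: -1/323 ≈ -0.0030960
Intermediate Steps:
Q = -163
g = -8/45 (g = -4*⅒ + 2*(⅑) = -⅖ + 2/9 = -8/45 ≈ -0.17778)
b(z) = -8*z²/45
1/(b(30) + Q) = 1/(-8/45*30² - 163) = 1/(-8/45*900 - 163) = 1/(-160 - 163) = 1/(-323) = -1/323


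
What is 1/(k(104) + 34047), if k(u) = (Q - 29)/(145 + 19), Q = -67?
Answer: 41/1395903 ≈ 2.9372e-5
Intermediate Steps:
k(u) = -24/41 (k(u) = (-67 - 29)/(145 + 19) = -96/164 = -96*1/164 = -24/41)
1/(k(104) + 34047) = 1/(-24/41 + 34047) = 1/(1395903/41) = 41/1395903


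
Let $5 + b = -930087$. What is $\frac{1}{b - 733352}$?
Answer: $- \frac{1}{1663444} \approx -6.0116 \cdot 10^{-7}$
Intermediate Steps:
$b = -930092$ ($b = -5 - 930087 = -930092$)
$\frac{1}{b - 733352} = \frac{1}{-930092 - 733352} = \frac{1}{-1663444} = - \frac{1}{1663444}$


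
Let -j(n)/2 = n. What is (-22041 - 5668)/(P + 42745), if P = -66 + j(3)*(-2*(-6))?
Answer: -27709/42607 ≈ -0.65034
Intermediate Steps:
j(n) = -2*n
P = -138 (P = -66 + (-2*3)*(-2*(-6)) = -66 - 6*12 = -66 - 72 = -138)
(-22041 - 5668)/(P + 42745) = (-22041 - 5668)/(-138 + 42745) = -27709/42607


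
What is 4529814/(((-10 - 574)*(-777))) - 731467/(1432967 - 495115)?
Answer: 81591225039/8865983882 ≈ 9.2027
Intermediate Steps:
4529814/(((-10 - 574)*(-777))) - 731467/(1432967 - 495115) = 4529814/((-584*(-777))) - 731467/937852 = 4529814/453768 - 731467*1/937852 = 4529814*(1/453768) - 731467/937852 = 754969/75628 - 731467/937852 = 81591225039/8865983882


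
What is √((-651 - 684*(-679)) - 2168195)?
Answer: I*√1704410 ≈ 1305.5*I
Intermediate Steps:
√((-651 - 684*(-679)) - 2168195) = √((-651 + 464436) - 2168195) = √(463785 - 2168195) = √(-1704410) = I*√1704410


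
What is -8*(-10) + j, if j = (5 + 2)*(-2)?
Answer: 66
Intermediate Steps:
j = -14 (j = 7*(-2) = -14)
-8*(-10) + j = -8*(-10) - 14 = 80 - 14 = 66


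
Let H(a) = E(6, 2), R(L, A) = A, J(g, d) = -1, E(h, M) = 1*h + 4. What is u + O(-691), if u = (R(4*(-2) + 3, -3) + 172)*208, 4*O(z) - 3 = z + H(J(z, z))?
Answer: 69965/2 ≈ 34983.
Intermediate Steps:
E(h, M) = 4 + h (E(h, M) = h + 4 = 4 + h)
H(a) = 10 (H(a) = 4 + 6 = 10)
O(z) = 13/4 + z/4 (O(z) = 3/4 + (z + 10)/4 = 3/4 + (10 + z)/4 = 3/4 + (5/2 + z/4) = 13/4 + z/4)
u = 35152 (u = (-3 + 172)*208 = 169*208 = 35152)
u + O(-691) = 35152 + (13/4 + (1/4)*(-691)) = 35152 + (13/4 - 691/4) = 35152 - 339/2 = 69965/2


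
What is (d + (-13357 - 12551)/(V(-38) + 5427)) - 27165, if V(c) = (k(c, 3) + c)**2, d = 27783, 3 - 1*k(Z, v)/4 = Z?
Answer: 4379782/7101 ≈ 616.78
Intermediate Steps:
k(Z, v) = 12 - 4*Z
V(c) = (12 - 3*c)**2 (V(c) = ((12 - 4*c) + c)**2 = (12 - 3*c)**2)
(d + (-13357 - 12551)/(V(-38) + 5427)) - 27165 = (27783 + (-13357 - 12551)/(9*(-4 - 38)**2 + 5427)) - 27165 = (27783 - 25908/(9*(-42)**2 + 5427)) - 27165 = (27783 - 25908/(9*1764 + 5427)) - 27165 = (27783 - 25908/(15876 + 5427)) - 27165 = (27783 - 25908/21303) - 27165 = (27783 - 25908*1/21303) - 27165 = (27783 - 8636/7101) - 27165 = 197278447/7101 - 27165 = 4379782/7101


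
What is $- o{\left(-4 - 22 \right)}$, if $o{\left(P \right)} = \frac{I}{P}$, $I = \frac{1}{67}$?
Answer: $\frac{1}{1742} \approx 0.00057405$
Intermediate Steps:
$I = \frac{1}{67} \approx 0.014925$
$o{\left(P \right)} = \frac{1}{67 P}$
$- o{\left(-4 - 22 \right)} = - \frac{1}{67 \left(-4 - 22\right)} = - \frac{1}{67 \left(-26\right)} = - \frac{-1}{67 \cdot 26} = \left(-1\right) \left(- \frac{1}{1742}\right) = \frac{1}{1742}$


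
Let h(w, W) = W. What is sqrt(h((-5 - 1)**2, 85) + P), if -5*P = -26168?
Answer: sqrt(132965)/5 ≈ 72.929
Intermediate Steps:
P = 26168/5 (P = -1/5*(-26168) = 26168/5 ≈ 5233.6)
sqrt(h((-5 - 1)**2, 85) + P) = sqrt(85 + 26168/5) = sqrt(26593/5) = sqrt(132965)/5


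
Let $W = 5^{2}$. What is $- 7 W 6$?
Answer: $-1050$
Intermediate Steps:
$W = 25$
$- 7 W 6 = \left(-7\right) 25 \cdot 6 = \left(-175\right) 6 = -1050$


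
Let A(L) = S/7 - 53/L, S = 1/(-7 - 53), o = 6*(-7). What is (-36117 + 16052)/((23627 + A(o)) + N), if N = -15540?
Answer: -8427300/3397069 ≈ -2.4808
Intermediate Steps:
o = -42
S = -1/60 (S = 1/(-60) = -1/60 ≈ -0.016667)
A(L) = -1/420 - 53/L (A(L) = -1/60/7 - 53/L = -1/60*1/7 - 53/L = -1/420 - 53/L)
(-36117 + 16052)/((23627 + A(o)) + N) = (-36117 + 16052)/((23627 + (1/420)*(-22260 - 1*(-42))/(-42)) - 15540) = -20065/((23627 + (1/420)*(-1/42)*(-22260 + 42)) - 15540) = -20065/((23627 + (1/420)*(-1/42)*(-22218)) - 15540) = -20065/((23627 + 529/420) - 15540) = -20065/(9923869/420 - 15540) = -20065/3397069/420 = -20065*420/3397069 = -8427300/3397069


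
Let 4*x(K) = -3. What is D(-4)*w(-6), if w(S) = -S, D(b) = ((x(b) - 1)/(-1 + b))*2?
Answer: 21/5 ≈ 4.2000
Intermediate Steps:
x(K) = -3/4 (x(K) = (1/4)*(-3) = -3/4)
D(b) = -7/(2*(-1 + b)) (D(b) = ((-3/4 - 1)/(-1 + b))*2 = -7/(4*(-1 + b))*2 = -7/(2*(-1 + b)))
D(-4)*w(-6) = (-7/(-2 + 2*(-4)))*(-1*(-6)) = -7/(-2 - 8)*6 = -7/(-10)*6 = -7*(-1/10)*6 = (7/10)*6 = 21/5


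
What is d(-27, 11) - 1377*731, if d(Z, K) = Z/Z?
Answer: -1006586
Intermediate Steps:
d(Z, K) = 1
d(-27, 11) - 1377*731 = 1 - 1377*731 = 1 - 1006587 = -1006586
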